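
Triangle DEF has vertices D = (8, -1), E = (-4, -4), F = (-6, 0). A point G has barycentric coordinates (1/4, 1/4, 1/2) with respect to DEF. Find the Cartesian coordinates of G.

G = (1/4)·D + (1/4)·E + (1/2)·F.
x-coordinate: (1/4)·8 + (1/4)·(-4) + (1/2)·(-6) = -2.
y-coordinate: (1/4)·(-1) + (1/4)·(-4) + (1/2)·0 = -5/4.

(-2, -5/4)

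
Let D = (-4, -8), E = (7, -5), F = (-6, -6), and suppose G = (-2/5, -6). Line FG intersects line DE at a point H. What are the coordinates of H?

(10/3, -6)

Barycentric coordinates of G with respect to DEF: (1/5, 2/5, 2/5).
On side DE the F-coordinate is zero; dropping G's F-weight 2/5 and renormalizing the remaining 1/5 : 2/5 gives weights 1/3, 2/3 on D, E.
H = (1/3)·(-4, -8) + (2/3)·(7, -5) = (10/3, -6).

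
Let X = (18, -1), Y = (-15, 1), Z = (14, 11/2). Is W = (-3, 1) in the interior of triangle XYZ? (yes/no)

yes

Barycentric coordinates of W: (108/413, 257/413, 48/413).
The three coordinates are positive, positive, positive; a point is interior exactly when all three are positive.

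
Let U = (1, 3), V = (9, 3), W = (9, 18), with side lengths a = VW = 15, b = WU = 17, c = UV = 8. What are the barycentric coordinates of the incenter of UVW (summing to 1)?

The incenter has barycentric coordinates proportional to the opposite side lengths: (15 : 17 : 8).
Normalizing by 15+17+8 = 40 gives (3/8, 17/40, 1/5).

(3/8, 17/40, 1/5)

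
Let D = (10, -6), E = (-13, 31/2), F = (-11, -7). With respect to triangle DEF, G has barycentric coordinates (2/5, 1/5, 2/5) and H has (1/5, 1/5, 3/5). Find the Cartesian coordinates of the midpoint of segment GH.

(-51/10, -11/5)

Barycentric coordinates of the midpoint are the average: (3/10, 1/5, 1/2).
Converting: (3/10)·D + (1/5)·E + (1/2)·F = (-51/10, -11/5).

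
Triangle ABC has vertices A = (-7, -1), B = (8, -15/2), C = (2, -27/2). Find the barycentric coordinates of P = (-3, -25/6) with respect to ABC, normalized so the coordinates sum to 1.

(2/3, 1/6, 1/6)

Signed area of the reference triangle: [ABC] = ½·((-7)·(-15/2−(-27/2)) + 8·(-27/2−(-1)) + 2·(-1−(-15/2))) = ½·(-42 − 100 + 13) = -129/2.
[PBC] = ½·((-3)·(-15/2−(-27/2)) + 8·(-27/2−(-25/6)) + 2·(-25/6−(-15/2))) = ½·(-18 − 224/3 + 20/3) = -43, so the A-coordinate is (-43)/(-129/2) = 2/3.
[APC] = ½·((-7)·(-25/6−(-27/2)) + (-3)·(-27/2−(-1)) + 2·(-1−(-25/6))) = ½·(-196/3 + 75/2 + 19/3) = -43/4, so the B-coordinate is 1/6.
[ABP] = ½·((-7)·(-15/2−(-25/6)) + 8·(-25/6−(-1)) + (-3)·(-1−(-15/2))) = ½·(70/3 − 76/3 − 39/2) = -43/4, so the C-coordinate is 1/6.
Check: 2/3 + 1/6 + 1/6 = 1.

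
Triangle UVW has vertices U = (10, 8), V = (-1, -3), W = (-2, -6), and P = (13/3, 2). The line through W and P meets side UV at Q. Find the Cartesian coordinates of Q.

Barycentric coordinates of P with respect to UVW: (1/2, 1/3, 1/6).
On side UV the W-coordinate is zero; dropping P's W-weight 1/6 and renormalizing the remaining 1/2 : 1/3 gives weights 3/5, 2/5 on U, V.
Q = (3/5)·(10, 8) + (2/5)·(-1, -3) = (28/5, 18/5).

(28/5, 18/5)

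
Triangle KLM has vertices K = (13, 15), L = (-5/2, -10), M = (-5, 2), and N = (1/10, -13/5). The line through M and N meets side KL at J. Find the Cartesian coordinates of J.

Barycentric coordinates of N with respect to KLM: (1/5, 3/5, 1/5).
On side KL the M-coordinate is zero; dropping N's M-weight 1/5 and renormalizing the remaining 1/5 : 3/5 gives weights 1/4, 3/4 on K, L.
J = (1/4)·(13, 15) + (3/4)·(-5/2, -10) = (11/8, -15/4).

(11/8, -15/4)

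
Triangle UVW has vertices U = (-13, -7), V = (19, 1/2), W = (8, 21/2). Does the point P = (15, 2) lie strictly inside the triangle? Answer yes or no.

Barycentric coordinates of P: (47/805, 86/115, 156/805).
The three coordinates are positive, positive, positive; a point is interior exactly when all three are positive.

yes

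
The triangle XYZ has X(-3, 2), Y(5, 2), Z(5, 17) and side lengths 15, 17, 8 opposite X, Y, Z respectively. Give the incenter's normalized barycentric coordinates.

The incenter has barycentric coordinates proportional to the opposite side lengths: (15 : 17 : 8).
Normalizing by 15+17+8 = 40 gives (3/8, 17/40, 1/5).

(3/8, 17/40, 1/5)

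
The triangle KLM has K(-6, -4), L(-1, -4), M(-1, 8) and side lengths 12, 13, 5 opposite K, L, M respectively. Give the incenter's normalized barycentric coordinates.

(2/5, 13/30, 1/6)

The incenter has barycentric coordinates proportional to the opposite side lengths: (12 : 13 : 5).
Normalizing by 12+13+5 = 30 gives (2/5, 13/30, 1/6).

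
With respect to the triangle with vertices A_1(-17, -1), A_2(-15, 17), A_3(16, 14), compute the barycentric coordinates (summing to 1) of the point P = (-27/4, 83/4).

(-1/4, 1, 1/4)

Signed area of the reference triangle: [A_1A_2A_3] = ½·((-17)·(17−14) + (-15)·(14−(-1)) + 16·(-1−17)) = ½·(-51 − 225 − 288) = -282.
[PA_2A_3] = ½·((-27/4)·(17−14) + (-15)·(14−(83/4)) + 16·(83/4−17)) = ½·(-81/4 + 405/4 + 60) = 141/2, so the A_1-coordinate is (141/2)/(-282) = -1/4.
[A_1PA_3] = ½·((-17)·(83/4−14) + (-27/4)·(14−(-1)) + 16·(-1−(83/4))) = ½·(-459/4 − 405/4 − 348) = -282, so the A_2-coordinate is 1.
[A_1A_2P] = ½·((-17)·(17−(83/4)) + (-15)·(83/4−(-1)) + (-27/4)·(-1−17)) = ½·(255/4 − 1305/4 + 243/2) = -141/2, so the A_3-coordinate is 1/4.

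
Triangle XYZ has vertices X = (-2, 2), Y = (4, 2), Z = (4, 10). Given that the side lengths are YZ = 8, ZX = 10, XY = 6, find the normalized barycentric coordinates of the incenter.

(1/3, 5/12, 1/4)

The incenter has barycentric coordinates proportional to the opposite side lengths: (8 : 10 : 6).
Normalizing by 8+10+6 = 24 gives (1/3, 5/12, 1/4).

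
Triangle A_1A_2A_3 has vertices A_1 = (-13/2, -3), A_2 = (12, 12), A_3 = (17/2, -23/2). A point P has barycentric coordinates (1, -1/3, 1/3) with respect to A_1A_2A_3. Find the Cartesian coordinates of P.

(-23/3, -65/6)

P = 1·A_1 + (-1/3)·A_2 + (1/3)·A_3.
x-coordinate: 1·(-13/2) + (-1/3)·12 + (1/3)·(17/2) = -23/3.
y-coordinate: 1·(-3) + (-1/3)·12 + (1/3)·(-23/2) = -65/6.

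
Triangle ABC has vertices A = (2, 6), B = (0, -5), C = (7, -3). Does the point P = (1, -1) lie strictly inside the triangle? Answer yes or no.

Barycentric coordinates of P: (26/73, 44/73, 3/73).
The three coordinates are positive, positive, positive; a point is interior exactly when all three are positive.

yes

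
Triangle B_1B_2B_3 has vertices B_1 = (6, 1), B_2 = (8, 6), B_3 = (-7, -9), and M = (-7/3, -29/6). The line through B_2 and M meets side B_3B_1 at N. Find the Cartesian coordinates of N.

(-22/5, -7)

Barycentric coordinates of M with respect to B_1B_2B_3: (1/6, 1/6, 2/3).
On side B_3B_1 the B_2-coordinate is zero; dropping M's B_2-weight 1/6 and renormalizing the remaining 2/3 : 1/6 gives weights 4/5, 1/5 on B_3, B_1.
N = (4/5)·(-7, -9) + (1/5)·(6, 1) = (-22/5, -7).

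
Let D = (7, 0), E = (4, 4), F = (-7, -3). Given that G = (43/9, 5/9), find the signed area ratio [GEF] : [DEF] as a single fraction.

2/3

[DEF] = ½·(7·(4−(-3)) + 4·(-3−0) + (-7)·(0−4)) = ½·(49 − 12 + 28) = 65/2.
[GEF] = ½·((43/9)·(4−(-3)) + 4·(-3−(5/9)) + (-7)·(5/9−4)) = ½·(301/9 − 128/9 + 217/9) = 65/3, so the ratio is (65/3)/(65/2) = 2/3.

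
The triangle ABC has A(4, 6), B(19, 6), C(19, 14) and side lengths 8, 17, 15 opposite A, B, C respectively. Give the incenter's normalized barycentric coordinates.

(1/5, 17/40, 3/8)

The incenter has barycentric coordinates proportional to the opposite side lengths: (8 : 17 : 15).
Normalizing by 8+17+15 = 40 gives (1/5, 17/40, 3/8).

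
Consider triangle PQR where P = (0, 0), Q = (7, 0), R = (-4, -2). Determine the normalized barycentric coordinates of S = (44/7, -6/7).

Signed area of the reference triangle: [PQR] = ½·(0·(0−(-2)) + 7·(-2−0) + (-4)·(0−0)) = ½·(0 − 14 + 0) = -7.
[SQR] = ½·((44/7)·(0−(-2)) + 7·(-2−(-6/7)) + (-4)·(-6/7−0)) = ½·(88/7 − 8 + 24/7) = 4, so the P-coordinate is 4/(-7) = -4/7.
[PSR] = ½·(0·(-6/7−(-2)) + (44/7)·(-2−0) + (-4)·(0−(-6/7))) = ½·(0 − 88/7 − 24/7) = -8, so the Q-coordinate is 8/7.
[PQS] = ½·(0·(0−(-6/7)) + 7·(-6/7−0) + (44/7)·(0−0)) = ½·(0 − 6 + 0) = -3, so the R-coordinate is 3/7.

(-4/7, 8/7, 3/7)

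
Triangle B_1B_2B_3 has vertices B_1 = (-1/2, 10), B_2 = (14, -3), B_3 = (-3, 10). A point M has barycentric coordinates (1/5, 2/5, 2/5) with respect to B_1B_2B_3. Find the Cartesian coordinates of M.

(43/10, 24/5)

M = (1/5)·B_1 + (2/5)·B_2 + (2/5)·B_3.
x-coordinate: (1/5)·(-1/2) + (2/5)·14 + (2/5)·(-3) = 43/10.
y-coordinate: (1/5)·10 + (2/5)·(-3) + (2/5)·10 = 24/5.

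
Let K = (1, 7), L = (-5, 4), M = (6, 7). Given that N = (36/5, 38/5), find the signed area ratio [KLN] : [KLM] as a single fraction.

1

[KLM] = ½·(1·(4−7) + (-5)·(7−7) + 6·(7−4)) = ½·(-3 + 0 + 18) = 15/2.
[KLN] = ½·(1·(4−(38/5)) + (-5)·(38/5−7) + (36/5)·(7−4)) = ½·(-18/5 − 3 + 108/5) = 15/2, so the ratio is (15/2)/(15/2) = 1.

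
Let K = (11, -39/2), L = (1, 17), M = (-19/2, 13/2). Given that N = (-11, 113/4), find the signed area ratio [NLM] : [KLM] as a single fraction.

[KLM] = ½·(11·(17−(13/2)) + 1·(13/2−(-39/2)) + (-19/2)·(-39/2−17)) = ½·(231/2 + 26 + 1387/4) = 1953/8.
[NLM] = ½·((-11)·(17−(13/2)) + 1·(13/2−(113/4)) + (-19/2)·(113/4−17)) = ½·(-231/2 − 87/4 − 855/8) = -1953/16, so the ratio is (-1953/16)/(1953/8) = -1/2.

-1/2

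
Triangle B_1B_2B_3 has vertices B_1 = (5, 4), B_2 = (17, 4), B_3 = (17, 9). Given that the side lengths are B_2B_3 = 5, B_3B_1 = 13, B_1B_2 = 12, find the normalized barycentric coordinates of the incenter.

The incenter has barycentric coordinates proportional to the opposite side lengths: (5 : 13 : 12).
Normalizing by 5+13+12 = 30 gives (1/6, 13/30, 2/5).

(1/6, 13/30, 2/5)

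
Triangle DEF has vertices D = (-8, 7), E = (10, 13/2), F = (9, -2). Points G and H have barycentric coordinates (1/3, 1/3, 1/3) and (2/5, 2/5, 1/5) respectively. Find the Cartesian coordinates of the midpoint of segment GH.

(47/15, 53/12)

Barycentric coordinates of the midpoint are the average: (11/30, 11/30, 4/15).
Converting: (11/30)·D + (11/30)·E + (4/15)·F = (47/15, 53/12).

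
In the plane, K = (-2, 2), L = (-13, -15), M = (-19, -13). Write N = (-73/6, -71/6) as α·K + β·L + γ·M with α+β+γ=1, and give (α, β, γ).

Signed area of the reference triangle: [KLM] = ½·((-2)·(-15−(-13)) + (-13)·(-13−2) + (-19)·(2−(-15))) = ½·(4 + 195 − 323) = -62.
[NLM] = ½·((-73/6)·(-15−(-13)) + (-13)·(-13−(-71/6)) + (-19)·(-71/6−(-15))) = ½·(73/3 + 91/6 − 361/6) = -31/3, so the K-coordinate is (-31/3)/(-62) = 1/6.
[KNM] = ½·((-2)·(-71/6−(-13)) + (-73/6)·(-13−2) + (-19)·(2−(-71/6))) = ½·(-7/3 + 365/2 − 1577/6) = -124/3, so the L-coordinate is 2/3.
[KLN] = ½·((-2)·(-15−(-71/6)) + (-13)·(-71/6−2) + (-73/6)·(2−(-15))) = ½·(19/3 + 1079/6 − 1241/6) = -31/3, so the M-coordinate is 1/6.

(1/6, 2/3, 1/6)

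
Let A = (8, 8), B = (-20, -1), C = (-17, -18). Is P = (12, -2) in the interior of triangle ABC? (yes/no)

Barycentric coordinates of P: (541/503, -354/503, 316/503).
The three coordinates are positive, negative, positive; a point is interior exactly when all three are positive.

no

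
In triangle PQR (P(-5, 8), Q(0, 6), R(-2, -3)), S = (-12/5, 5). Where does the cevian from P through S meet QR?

Barycentric coordinates of S with respect to PQR: (2/5, 2/5, 1/5).
On side QR the P-coordinate is zero; dropping S's P-weight 2/5 and renormalizing the remaining 2/5 : 1/5 gives weights 2/3, 1/3 on Q, R.
T = (2/3)·(0, 6) + (1/3)·(-2, -3) = (-2/3, 3).

(-2/3, 3)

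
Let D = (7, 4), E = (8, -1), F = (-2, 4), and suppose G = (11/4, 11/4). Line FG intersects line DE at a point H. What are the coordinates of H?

Barycentric coordinates of G with respect to DEF: (1/4, 1/4, 1/2).
On side DE the F-coordinate is zero; dropping G's F-weight 1/2 and renormalizing the remaining 1/4 : 1/4 gives weights 1/2, 1/2 on D, E.
H = (1/2)·(7, 4) + (1/2)·(8, -1) = (15/2, 3/2).

(15/2, 3/2)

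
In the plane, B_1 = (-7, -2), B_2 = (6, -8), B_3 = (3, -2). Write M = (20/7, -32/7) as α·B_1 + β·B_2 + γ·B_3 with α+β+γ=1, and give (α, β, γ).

Signed area of the reference triangle: [B_1B_2B_3] = ½·((-7)·(-8−(-2)) + 6·(-2−(-2)) + 3·(-2−(-8))) = ½·(42 + 0 + 18) = 30.
[MB_2B_3] = ½·((20/7)·(-8−(-2)) + 6·(-2−(-32/7)) + 3·(-32/7−(-8))) = ½·(-120/7 + 108/7 + 72/7) = 30/7, so the B_1-coordinate is (30/7)/30 = 1/7.
[B_1MB_3] = ½·((-7)·(-32/7−(-2)) + (20/7)·(-2−(-2)) + 3·(-2−(-32/7))) = ½·(18 + 0 + 54/7) = 90/7, so the B_2-coordinate is 3/7.
[B_1B_2M] = ½·((-7)·(-8−(-32/7)) + 6·(-32/7−(-2)) + (20/7)·(-2−(-8))) = ½·(24 − 108/7 + 120/7) = 90/7, so the B_3-coordinate is 3/7.
Check: 1/7 + 3/7 + 3/7 = 1.

(1/7, 3/7, 3/7)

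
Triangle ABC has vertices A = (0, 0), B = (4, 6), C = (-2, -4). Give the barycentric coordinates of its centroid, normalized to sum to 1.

(1/3, 1/3, 1/3)

The centroid is the average of the vertices, so each weight is 1/3.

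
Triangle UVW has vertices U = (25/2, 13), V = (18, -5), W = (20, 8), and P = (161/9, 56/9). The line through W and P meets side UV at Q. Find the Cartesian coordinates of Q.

(61/4, 4)

Barycentric coordinates of P with respect to UVW: (2/9, 2/9, 5/9).
On side UV the W-coordinate is zero; dropping P's W-weight 5/9 and renormalizing the remaining 2/9 : 2/9 gives weights 1/2, 1/2 on U, V.
Q = (1/2)·(25/2, 13) + (1/2)·(18, -5) = (61/4, 4).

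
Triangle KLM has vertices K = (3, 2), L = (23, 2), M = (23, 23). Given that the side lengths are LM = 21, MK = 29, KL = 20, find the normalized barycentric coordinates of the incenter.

The incenter has barycentric coordinates proportional to the opposite side lengths: (21 : 29 : 20).
Normalizing by 21+29+20 = 70 gives (3/10, 29/70, 2/7).

(3/10, 29/70, 2/7)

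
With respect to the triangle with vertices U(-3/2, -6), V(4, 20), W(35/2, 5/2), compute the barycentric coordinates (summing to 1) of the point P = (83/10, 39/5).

(1/5, 2/5, 2/5)

Signed area of the reference triangle: [UVW] = ½·((-3/2)·(20−(5/2)) + 4·(5/2−(-6)) + (35/2)·(-6−20)) = ½·(-105/4 + 34 − 455) = -1789/8.
[PVW] = ½·((83/10)·(20−(5/2)) + 4·(5/2−(39/5)) + (35/2)·(39/5−20)) = ½·(581/4 − 106/5 − 427/2) = -1789/40, so the U-coordinate is (-1789/40)/(-1789/8) = 1/5.
[UPW] = ½·((-3/2)·(39/5−(5/2)) + (83/10)·(5/2−(-6)) + (35/2)·(-6−(39/5))) = ½·(-159/20 + 1411/20 − 483/2) = -1789/20, so the V-coordinate is 2/5.
[UVP] = ½·((-3/2)·(20−(39/5)) + 4·(39/5−(-6)) + (83/10)·(-6−20)) = ½·(-183/10 + 276/5 − 1079/5) = -1789/20, so the W-coordinate is 2/5.
Check: 1/5 + 2/5 + 2/5 = 1.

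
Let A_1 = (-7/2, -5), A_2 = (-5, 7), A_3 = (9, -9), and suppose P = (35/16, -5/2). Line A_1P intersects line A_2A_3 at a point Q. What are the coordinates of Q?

Barycentric coordinates of P with respect to A_1A_2A_3: (1/8, 3/8, 1/2).
On side A_2A_3 the A_1-coordinate is zero; dropping P's A_1-weight 1/8 and renormalizing the remaining 3/8 : 1/2 gives weights 3/7, 4/7 on A_2, A_3.
Q = (3/7)·(-5, 7) + (4/7)·(9, -9) = (3, -15/7).

(3, -15/7)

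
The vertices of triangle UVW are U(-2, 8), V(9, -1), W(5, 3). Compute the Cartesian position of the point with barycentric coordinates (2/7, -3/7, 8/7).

P = (2/7)·U + (-3/7)·V + (8/7)·W.
x-coordinate: (2/7)·(-2) + (-3/7)·9 + (8/7)·5 = 9/7.
y-coordinate: (2/7)·8 + (-3/7)·(-1) + (8/7)·3 = 43/7.

(9/7, 43/7)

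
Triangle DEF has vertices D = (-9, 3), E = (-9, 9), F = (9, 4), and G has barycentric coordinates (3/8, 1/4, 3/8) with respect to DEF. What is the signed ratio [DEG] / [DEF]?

The signed ratio [DEG]/[DEF] equals the barycentric coordinate of G at vertex F, which is 3/8.

3/8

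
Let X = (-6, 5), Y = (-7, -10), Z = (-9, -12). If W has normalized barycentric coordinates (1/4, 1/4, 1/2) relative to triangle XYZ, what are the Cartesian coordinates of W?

(-31/4, -29/4)

W = (1/4)·X + (1/4)·Y + (1/2)·Z.
x-coordinate: (1/4)·(-6) + (1/4)·(-7) + (1/2)·(-9) = -31/4.
y-coordinate: (1/4)·5 + (1/4)·(-10) + (1/2)·(-12) = -29/4.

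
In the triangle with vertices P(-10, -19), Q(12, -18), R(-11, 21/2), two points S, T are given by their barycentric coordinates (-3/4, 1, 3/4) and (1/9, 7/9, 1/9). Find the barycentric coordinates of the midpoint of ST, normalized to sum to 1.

Since both coordinate triples sum to 1, the midpoint's barycentrics are the componentwise average.
(-3/4+1/9)/2 = -23/72; similarly 8/9 and 31/72.

(-23/72, 8/9, 31/72)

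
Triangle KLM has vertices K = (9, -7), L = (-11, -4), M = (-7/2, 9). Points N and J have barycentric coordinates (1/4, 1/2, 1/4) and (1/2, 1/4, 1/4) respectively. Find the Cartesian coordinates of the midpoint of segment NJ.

Barycentric coordinates of the midpoint are the average: (3/8, 3/8, 1/4).
Converting: (3/8)·K + (3/8)·L + (1/4)·M = (-13/8, -15/8).

(-13/8, -15/8)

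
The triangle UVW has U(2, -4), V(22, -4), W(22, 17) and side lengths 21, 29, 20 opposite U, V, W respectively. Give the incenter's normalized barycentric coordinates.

(3/10, 29/70, 2/7)

The incenter has barycentric coordinates proportional to the opposite side lengths: (21 : 29 : 20).
Normalizing by 21+29+20 = 70 gives (3/10, 29/70, 2/7).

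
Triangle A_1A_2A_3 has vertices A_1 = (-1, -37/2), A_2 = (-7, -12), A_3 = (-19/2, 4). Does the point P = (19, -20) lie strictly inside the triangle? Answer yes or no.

no

Barycentric coordinates of P: (144/29, -159/29, 44/29).
The three coordinates are positive, negative, positive; a point is interior exactly when all three are positive.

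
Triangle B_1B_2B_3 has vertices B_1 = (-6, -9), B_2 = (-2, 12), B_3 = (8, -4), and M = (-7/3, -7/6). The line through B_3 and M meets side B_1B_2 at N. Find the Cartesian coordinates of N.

(-22/5, -3/5)

Barycentric coordinates of M with respect to B_1B_2B_3: (1/2, 1/3, 1/6).
On side B_1B_2 the B_3-coordinate is zero; dropping M's B_3-weight 1/6 and renormalizing the remaining 1/2 : 1/3 gives weights 3/5, 2/5 on B_1, B_2.
N = (3/5)·(-6, -9) + (2/5)·(-2, 12) = (-22/5, -3/5).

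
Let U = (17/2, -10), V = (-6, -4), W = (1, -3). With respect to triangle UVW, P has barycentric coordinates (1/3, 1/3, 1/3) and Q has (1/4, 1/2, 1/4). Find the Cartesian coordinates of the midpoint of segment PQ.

Barycentric coordinates of the midpoint are the average: (7/24, 5/12, 7/24).
Converting: (7/24)·U + (5/12)·V + (7/24)·W = (13/48, -131/24).

(13/48, -131/24)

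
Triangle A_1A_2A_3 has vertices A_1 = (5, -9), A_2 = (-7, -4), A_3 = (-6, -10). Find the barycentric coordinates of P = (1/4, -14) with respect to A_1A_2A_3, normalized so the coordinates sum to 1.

Signed area of the reference triangle: [A_1A_2A_3] = ½·(5·(-4−(-10)) + (-7)·(-10−(-9)) + (-6)·(-9−(-4))) = ½·(30 + 7 + 30) = 67/2.
[PA_2A_3] = ½·((1/4)·(-4−(-10)) + (-7)·(-10−(-14)) + (-6)·(-14−(-4))) = ½·(3/2 − 28 + 60) = 67/4, so the A_1-coordinate is (67/4)/(67/2) = 1/2.
[A_1PA_3] = ½·(5·(-14−(-10)) + (1/4)·(-10−(-9)) + (-6)·(-9−(-14))) = ½·(-20 − 1/4 − 30) = -201/8, so the A_2-coordinate is -3/4.
[A_1A_2P] = ½·(5·(-4−(-14)) + (-7)·(-14−(-9)) + (1/4)·(-9−(-4))) = ½·(50 + 35 − 5/4) = 335/8, so the A_3-coordinate is 5/4.
Check: 1/2 − 3/4 + 5/4 = 1.

(1/2, -3/4, 5/4)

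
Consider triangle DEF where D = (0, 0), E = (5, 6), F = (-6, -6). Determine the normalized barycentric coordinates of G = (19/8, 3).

(1/4, 5/8, 1/8)

Signed area of the reference triangle: [DEF] = ½·(0·(6−(-6)) + 5·(-6−0) + (-6)·(0−6)) = ½·(0 − 30 + 36) = 3.
[GEF] = ½·((19/8)·(6−(-6)) + 5·(-6−3) + (-6)·(3−6)) = ½·(57/2 − 45 + 18) = 3/4, so the D-coordinate is (3/4)/3 = 1/4.
[DGF] = ½·(0·(3−(-6)) + (19/8)·(-6−0) + (-6)·(0−3)) = ½·(0 − 57/4 + 18) = 15/8, so the E-coordinate is 5/8.
[DEG] = ½·(0·(6−3) + 5·(3−0) + (19/8)·(0−6)) = ½·(0 + 15 − 57/4) = 3/8, so the F-coordinate is 1/8.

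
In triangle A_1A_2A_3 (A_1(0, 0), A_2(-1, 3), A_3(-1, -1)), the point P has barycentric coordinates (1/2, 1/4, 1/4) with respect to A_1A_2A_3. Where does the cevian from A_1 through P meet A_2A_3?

(-1, 1)

Line A_1P meets A_2A_3 where the A_1-coordinate vanishes; zeroing P's A_1-weight and renormalizing leaves A_2, A_3-weights 1/4 : 1/4 → (1/2, 1/2).
So Q = (1/2)·A_2 + (1/2)·A_3 = (-1, 1).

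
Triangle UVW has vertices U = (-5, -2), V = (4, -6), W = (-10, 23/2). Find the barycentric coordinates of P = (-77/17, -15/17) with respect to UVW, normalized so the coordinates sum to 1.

(13/17, 2/17, 2/17)

Signed area of the reference triangle: [UVW] = ½·((-5)·(-6−(23/2)) + 4·(23/2−(-2)) + (-10)·(-2−(-6))) = ½·(175/2 + 54 − 40) = 203/4.
[PVW] = ½·((-77/17)·(-6−(23/2)) + 4·(23/2−(-15/17)) + (-10)·(-15/17−(-6))) = ½·(2695/34 + 842/17 − 870/17) = 2639/68, so the U-coordinate is (2639/68)/(203/4) = 13/17.
[UPW] = ½·((-5)·(-15/17−(23/2)) + (-77/17)·(23/2−(-2)) + (-10)·(-2−(-15/17))) = ½·(2105/34 − 2079/34 + 190/17) = 203/34, so the V-coordinate is 2/17.
[UVP] = ½·((-5)·(-6−(-15/17)) + 4·(-15/17−(-2)) + (-77/17)·(-2−(-6))) = ½·(435/17 + 76/17 − 308/17) = 203/34, so the W-coordinate is 2/17.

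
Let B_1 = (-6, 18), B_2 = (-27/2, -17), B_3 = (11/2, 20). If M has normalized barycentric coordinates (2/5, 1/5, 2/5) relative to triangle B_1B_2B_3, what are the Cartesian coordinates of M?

(-29/10, 59/5)

M = (2/5)·B_1 + (1/5)·B_2 + (2/5)·B_3.
x-coordinate: (2/5)·(-6) + (1/5)·(-27/2) + (2/5)·(11/2) = -29/10.
y-coordinate: (2/5)·18 + (1/5)·(-17) + (2/5)·20 = 59/5.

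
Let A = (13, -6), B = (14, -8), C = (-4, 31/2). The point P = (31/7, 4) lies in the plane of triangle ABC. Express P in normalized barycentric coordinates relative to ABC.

Signed area of the reference triangle: [ABC] = ½·(13·(-8−(31/2)) + 14·(31/2−(-6)) + (-4)·(-6−(-8))) = ½·(-611/2 + 301 − 8) = -25/4.
[PBC] = ½·((31/7)·(-8−(31/2)) + 14·(31/2−4) + (-4)·(4−(-8))) = ½·(-1457/14 + 161 − 48) = 125/28, so the A-coordinate is (125/28)/(-25/4) = -5/7.
[APC] = ½·(13·(4−(31/2)) + (31/7)·(31/2−(-6)) + (-4)·(-6−4)) = ½·(-299/2 + 1333/14 + 40) = -50/7, so the B-coordinate is 8/7.
[ABP] = ½·(13·(-8−4) + 14·(4−(-6)) + (31/7)·(-6−(-8))) = ½·(-156 + 140 + 62/7) = -25/7, so the C-coordinate is 4/7.
Check: -5/7 + 8/7 + 4/7 = 1.

(-5/7, 8/7, 4/7)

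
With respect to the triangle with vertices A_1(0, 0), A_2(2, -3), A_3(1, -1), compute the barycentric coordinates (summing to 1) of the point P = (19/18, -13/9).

Signed area of the reference triangle: [A_1A_2A_3] = ½·(0·(-3−(-1)) + 2·(-1−0) + 1·(0−(-3))) = ½·(0 − 2 + 3) = 1/2.
[PA_2A_3] = ½·((19/18)·(-3−(-1)) + 2·(-1−(-13/9)) + 1·(-13/9−(-3))) = ½·(-19/9 + 8/9 + 14/9) = 1/6, so the A_1-coordinate is (1/6)/(1/2) = 1/3.
[A_1PA_3] = ½·(0·(-13/9−(-1)) + (19/18)·(-1−0) + 1·(0−(-13/9))) = ½·(0 − 19/18 + 13/9) = 7/36, so the A_2-coordinate is 7/18.
[A_1A_2P] = ½·(0·(-3−(-13/9)) + 2·(-13/9−0) + (19/18)·(0−(-3))) = ½·(0 − 26/9 + 19/6) = 5/36, so the A_3-coordinate is 5/18.
Check: 1/3 + 7/18 + 5/18 = 1.

(1/3, 7/18, 5/18)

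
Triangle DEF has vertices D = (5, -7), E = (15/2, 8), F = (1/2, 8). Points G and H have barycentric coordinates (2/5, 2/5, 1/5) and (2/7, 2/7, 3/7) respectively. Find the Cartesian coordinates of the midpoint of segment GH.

(311/70, 20/7)

Barycentric coordinates of the midpoint are the average: (12/35, 12/35, 11/35).
Converting: (12/35)·D + (12/35)·E + (11/35)·F = (311/70, 20/7).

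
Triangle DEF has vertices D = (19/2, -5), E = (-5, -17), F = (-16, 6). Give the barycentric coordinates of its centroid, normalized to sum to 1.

(1/3, 1/3, 1/3)

The centroid is the average of the vertices, so each weight is 1/3.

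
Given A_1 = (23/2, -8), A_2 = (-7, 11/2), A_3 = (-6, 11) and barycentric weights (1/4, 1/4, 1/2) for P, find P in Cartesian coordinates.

(-15/8, 39/8)

P = (1/4)·A_1 + (1/4)·A_2 + (1/2)·A_3.
x-coordinate: (1/4)·(23/2) + (1/4)·(-7) + (1/2)·(-6) = -15/8.
y-coordinate: (1/4)·(-8) + (1/4)·(11/2) + (1/2)·11 = 39/8.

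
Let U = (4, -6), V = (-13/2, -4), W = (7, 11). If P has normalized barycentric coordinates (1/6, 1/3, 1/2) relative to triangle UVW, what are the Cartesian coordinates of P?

(2, 19/6)

P = (1/6)·U + (1/3)·V + (1/2)·W.
x-coordinate: (1/6)·4 + (1/3)·(-13/2) + (1/2)·7 = 2.
y-coordinate: (1/6)·(-6) + (1/3)·(-4) + (1/2)·11 = 19/6.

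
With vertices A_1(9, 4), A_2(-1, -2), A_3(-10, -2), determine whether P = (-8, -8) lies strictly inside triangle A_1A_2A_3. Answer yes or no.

no

Barycentric coordinates of P: (-1, 7/3, -1/3).
The three coordinates are negative, positive, negative; a point is interior exactly when all three are positive.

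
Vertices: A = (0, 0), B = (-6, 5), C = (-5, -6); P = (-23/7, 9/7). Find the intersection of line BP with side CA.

(-5/4, -3/2)

Barycentric coordinates of P with respect to ABC: (3/7, 3/7, 1/7).
On side CA the B-coordinate is zero; dropping P's B-weight 3/7 and renormalizing the remaining 1/7 : 3/7 gives weights 1/4, 3/4 on C, A.
Q = (1/4)·(-5, -6) + (3/4)·(0, 0) = (-5/4, -3/2).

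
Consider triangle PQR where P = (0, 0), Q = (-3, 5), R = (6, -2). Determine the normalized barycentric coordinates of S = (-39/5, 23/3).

(2/5, 19/15, -2/3)

Signed area of the reference triangle: [PQR] = ½·(0·(5−(-2)) + (-3)·(-2−0) + 6·(0−5)) = ½·(0 + 6 − 30) = -12.
[SQR] = ½·((-39/5)·(5−(-2)) + (-3)·(-2−(23/3)) + 6·(23/3−5)) = ½·(-273/5 + 29 + 16) = -24/5, so the P-coordinate is (-24/5)/(-12) = 2/5.
[PSR] = ½·(0·(23/3−(-2)) + (-39/5)·(-2−0) + 6·(0−(23/3))) = ½·(0 + 78/5 − 46) = -76/5, so the Q-coordinate is 19/15.
[PQS] = ½·(0·(5−(23/3)) + (-3)·(23/3−0) + (-39/5)·(0−5)) = ½·(0 − 23 + 39) = 8, so the R-coordinate is -2/3.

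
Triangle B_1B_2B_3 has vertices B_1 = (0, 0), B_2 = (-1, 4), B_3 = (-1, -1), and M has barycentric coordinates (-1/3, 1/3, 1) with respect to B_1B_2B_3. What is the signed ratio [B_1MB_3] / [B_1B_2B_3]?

The signed ratio [B_1MB_3]/[B_1B_2B_3] equals the barycentric coordinate of M at vertex B_2, which is 1/3.

1/3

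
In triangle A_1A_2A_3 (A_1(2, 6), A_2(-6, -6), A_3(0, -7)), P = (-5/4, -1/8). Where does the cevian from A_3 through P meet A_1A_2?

Barycentric coordinates of P with respect to A_1A_2A_3: (1/2, 3/8, 1/8).
On side A_1A_2 the A_3-coordinate is zero; dropping P's A_3-weight 1/8 and renormalizing the remaining 1/2 : 3/8 gives weights 4/7, 3/7 on A_1, A_2.
Q = (4/7)·(2, 6) + (3/7)·(-6, -6) = (-10/7, 6/7).

(-10/7, 6/7)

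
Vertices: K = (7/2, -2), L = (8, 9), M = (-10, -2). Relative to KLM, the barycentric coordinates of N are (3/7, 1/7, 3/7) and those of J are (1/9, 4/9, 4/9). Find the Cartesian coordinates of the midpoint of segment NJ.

Barycentric coordinates of the midpoint are the average: (17/63, 37/126, 55/126).
Converting: (17/63)·K + (37/126)·L + (55/126)·M = (-15/14, 155/126).

(-15/14, 155/126)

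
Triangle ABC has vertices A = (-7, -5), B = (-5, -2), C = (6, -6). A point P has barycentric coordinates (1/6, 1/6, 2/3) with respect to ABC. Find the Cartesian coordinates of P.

P = (1/6)·A + (1/6)·B + (2/3)·C.
x-coordinate: (1/6)·(-7) + (1/6)·(-5) + (2/3)·6 = 2.
y-coordinate: (1/6)·(-5) + (1/6)·(-2) + (2/3)·(-6) = -31/6.

(2, -31/6)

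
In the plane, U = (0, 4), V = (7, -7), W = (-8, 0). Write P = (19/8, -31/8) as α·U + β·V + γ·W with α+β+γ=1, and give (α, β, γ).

(1/8, 5/8, 1/4)

Signed area of the reference triangle: [UVW] = ½·(0·(-7−0) + 7·(0−4) + (-8)·(4−(-7))) = ½·(0 − 28 − 88) = -58.
[PVW] = ½·((19/8)·(-7−0) + 7·(0−(-31/8)) + (-8)·(-31/8−(-7))) = ½·(-133/8 + 217/8 − 25) = -29/4, so the U-coordinate is (-29/4)/(-58) = 1/8.
[UPW] = ½·(0·(-31/8−0) + (19/8)·(0−4) + (-8)·(4−(-31/8))) = ½·(0 − 19/2 − 63) = -145/4, so the V-coordinate is 5/8.
[UVP] = ½·(0·(-7−(-31/8)) + 7·(-31/8−4) + (19/8)·(4−(-7))) = ½·(0 − 441/8 + 209/8) = -29/2, so the W-coordinate is 1/4.
Check: 1/8 + 5/8 + 1/4 = 1.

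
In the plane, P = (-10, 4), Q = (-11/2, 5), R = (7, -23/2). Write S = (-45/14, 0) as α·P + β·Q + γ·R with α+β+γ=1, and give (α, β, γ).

(2/7, 3/7, 2/7)

Signed area of the reference triangle: [PQR] = ½·((-10)·(5−(-23/2)) + (-11/2)·(-23/2−4) + 7·(4−5)) = ½·(-165 + 341/4 − 7) = -347/8.
[SQR] = ½·((-45/14)·(5−(-23/2)) + (-11/2)·(-23/2−0) + 7·(0−5)) = ½·(-1485/28 + 253/4 − 35) = -347/28, so the P-coordinate is (-347/28)/(-347/8) = 2/7.
[PSR] = ½·((-10)·(0−(-23/2)) + (-45/14)·(-23/2−4) + 7·(4−0)) = ½·(-115 + 1395/28 + 28) = -1041/56, so the Q-coordinate is 3/7.
[PQS] = ½·((-10)·(5−0) + (-11/2)·(0−4) + (-45/14)·(4−5)) = ½·(-50 + 22 + 45/14) = -347/28, so the R-coordinate is 2/7.
Check: 2/7 + 3/7 + 2/7 = 1.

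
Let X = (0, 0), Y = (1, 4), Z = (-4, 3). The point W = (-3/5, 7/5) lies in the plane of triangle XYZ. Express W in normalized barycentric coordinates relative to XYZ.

Signed area of the reference triangle: [XYZ] = ½·(0·(4−3) + 1·(3−0) + (-4)·(0−4)) = ½·(0 + 3 + 16) = 19/2.
[WYZ] = ½·((-3/5)·(4−3) + 1·(3−(7/5)) + (-4)·(7/5−4)) = ½·(-3/5 + 8/5 + 52/5) = 57/10, so the X-coordinate is (57/10)/(19/2) = 3/5.
[XWZ] = ½·(0·(7/5−3) + (-3/5)·(3−0) + (-4)·(0−(7/5))) = ½·(0 − 9/5 + 28/5) = 19/10, so the Y-coordinate is 1/5.
[XYW] = ½·(0·(4−(7/5)) + 1·(7/5−0) + (-3/5)·(0−4)) = ½·(0 + 7/5 + 12/5) = 19/10, so the Z-coordinate is 1/5.
Check: 3/5 + 1/5 + 1/5 = 1.

(3/5, 1/5, 1/5)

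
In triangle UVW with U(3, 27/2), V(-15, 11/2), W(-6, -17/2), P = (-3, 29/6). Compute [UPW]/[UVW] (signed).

1/6

[UVW] = ½·(3·(11/2−(-17/2)) + (-15)·(-17/2−(27/2)) + (-6)·(27/2−(11/2))) = ½·(42 + 330 − 48) = 162.
[UPW] = ½·(3·(29/6−(-17/2)) + (-3)·(-17/2−(27/2)) + (-6)·(27/2−(29/6))) = ½·(40 + 66 − 52) = 27, so the ratio is 27/162 = 1/6.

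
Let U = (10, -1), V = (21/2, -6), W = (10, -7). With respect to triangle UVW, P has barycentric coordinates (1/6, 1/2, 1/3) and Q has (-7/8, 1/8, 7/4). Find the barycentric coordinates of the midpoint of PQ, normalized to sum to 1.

Since both coordinate triples sum to 1, the midpoint's barycentrics are the componentwise average.
(1/6+-7/8)/2 = -17/48; similarly 5/16 and 25/24.

(-17/48, 5/16, 25/24)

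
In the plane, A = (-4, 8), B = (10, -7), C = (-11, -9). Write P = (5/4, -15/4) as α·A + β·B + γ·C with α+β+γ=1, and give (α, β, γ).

Signed area of the reference triangle: [ABC] = ½·((-4)·(-7−(-9)) + 10·(-9−8) + (-11)·(8−(-7))) = ½·(-8 − 170 − 165) = -343/2.
[PBC] = ½·((5/4)·(-7−(-9)) + 10·(-9−(-15/4)) + (-11)·(-15/4−(-7))) = ½·(5/2 − 105/2 − 143/4) = -343/8, so the A-coordinate is (-343/8)/(-343/2) = 1/4.
[APC] = ½·((-4)·(-15/4−(-9)) + (5/4)·(-9−8) + (-11)·(8−(-15/4))) = ½·(-21 − 85/4 − 517/4) = -343/4, so the B-coordinate is 1/2.
[ABP] = ½·((-4)·(-7−(-15/4)) + 10·(-15/4−8) + (5/4)·(8−(-7))) = ½·(13 − 235/2 + 75/4) = -343/8, so the C-coordinate is 1/4.
Check: 1/4 + 1/2 + 1/4 = 1.

(1/4, 1/2, 1/4)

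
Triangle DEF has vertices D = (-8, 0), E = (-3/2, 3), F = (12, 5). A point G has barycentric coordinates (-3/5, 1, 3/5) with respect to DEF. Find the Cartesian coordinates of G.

(21/2, 6)

G = (-3/5)·D + 1·E + (3/5)·F.
x-coordinate: (-3/5)·(-8) + 1·(-3/2) + (3/5)·12 = 21/2.
y-coordinate: (-3/5)·0 + 1·3 + (3/5)·5 = 6.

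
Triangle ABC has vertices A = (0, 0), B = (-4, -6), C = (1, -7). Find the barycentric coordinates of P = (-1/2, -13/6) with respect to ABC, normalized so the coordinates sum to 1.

(2/3, 1/6, 1/6)

Signed area of the reference triangle: [ABC] = ½·(0·(-6−(-7)) + (-4)·(-7−0) + 1·(0−(-6))) = ½·(0 + 28 + 6) = 17.
[PBC] = ½·((-1/2)·(-6−(-7)) + (-4)·(-7−(-13/6)) + 1·(-13/6−(-6))) = ½·(-1/2 + 58/3 + 23/6) = 34/3, so the A-coordinate is (34/3)/17 = 2/3.
[APC] = ½·(0·(-13/6−(-7)) + (-1/2)·(-7−0) + 1·(0−(-13/6))) = ½·(0 + 7/2 + 13/6) = 17/6, so the B-coordinate is 1/6.
[ABP] = ½·(0·(-6−(-13/6)) + (-4)·(-13/6−0) + (-1/2)·(0−(-6))) = ½·(0 + 26/3 − 3) = 17/6, so the C-coordinate is 1/6.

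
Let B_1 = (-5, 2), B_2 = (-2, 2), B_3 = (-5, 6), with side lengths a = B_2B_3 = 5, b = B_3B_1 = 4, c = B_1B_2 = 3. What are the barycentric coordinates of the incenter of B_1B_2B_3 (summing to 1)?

(5/12, 1/3, 1/4)

The incenter has barycentric coordinates proportional to the opposite side lengths: (5 : 4 : 3).
Normalizing by 5+4+3 = 12 gives (5/12, 1/3, 1/4).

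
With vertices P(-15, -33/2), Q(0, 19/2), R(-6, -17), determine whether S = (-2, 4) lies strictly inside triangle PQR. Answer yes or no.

Barycentric coordinates of S: (40/483, 382/483, 61/483).
The three coordinates are positive, positive, positive; a point is interior exactly when all three are positive.

yes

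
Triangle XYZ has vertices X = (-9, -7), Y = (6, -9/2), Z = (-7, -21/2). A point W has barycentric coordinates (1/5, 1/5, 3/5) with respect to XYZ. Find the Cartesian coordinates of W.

W = (1/5)·X + (1/5)·Y + (3/5)·Z.
x-coordinate: (1/5)·(-9) + (1/5)·6 + (3/5)·(-7) = -24/5.
y-coordinate: (1/5)·(-7) + (1/5)·(-9/2) + (3/5)·(-21/2) = -43/5.

(-24/5, -43/5)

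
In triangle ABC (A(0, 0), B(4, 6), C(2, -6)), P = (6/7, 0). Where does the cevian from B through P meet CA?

(1/3, -1)

Barycentric coordinates of P with respect to ABC: (5/7, 1/7, 1/7).
On side CA the B-coordinate is zero; dropping P's B-weight 1/7 and renormalizing the remaining 1/7 : 5/7 gives weights 1/6, 5/6 on C, A.
Q = (1/6)·(2, -6) + (5/6)·(0, 0) = (1/3, -1).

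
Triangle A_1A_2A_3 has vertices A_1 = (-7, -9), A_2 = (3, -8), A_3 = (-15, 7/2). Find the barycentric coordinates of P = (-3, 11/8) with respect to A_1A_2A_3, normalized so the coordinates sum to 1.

Signed area of the reference triangle: [A_1A_2A_3] = ½·((-7)·(-8−(7/2)) + 3·(7/2−(-9)) + (-15)·(-9−(-8))) = ½·(161/2 + 75/2 + 15) = 133/2.
[PA_2A_3] = ½·((-3)·(-8−(7/2)) + 3·(7/2−(11/8)) + (-15)·(11/8−(-8))) = ½·(69/2 + 51/8 − 1125/8) = -399/8, so the A_1-coordinate is (-399/8)/(133/2) = -3/4.
[A_1PA_3] = ½·((-7)·(11/8−(7/2)) + (-3)·(7/2−(-9)) + (-15)·(-9−(11/8))) = ½·(119/8 − 75/2 + 1245/8) = 133/2, so the A_2-coordinate is 1.
[A_1A_2P] = ½·((-7)·(-8−(11/8)) + 3·(11/8−(-9)) + (-3)·(-9−(-8))) = ½·(525/8 + 249/8 + 3) = 399/8, so the A_3-coordinate is 3/4.
Check: -3/4 + 1 + 3/4 = 1.

(-3/4, 1, 3/4)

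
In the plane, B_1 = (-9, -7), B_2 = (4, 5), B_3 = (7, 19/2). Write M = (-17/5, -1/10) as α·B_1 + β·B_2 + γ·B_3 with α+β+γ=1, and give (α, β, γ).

(4/5, -4/5, 1)

Signed area of the reference triangle: [B_1B_2B_3] = ½·((-9)·(5−(19/2)) + 4·(19/2−(-7)) + 7·(-7−5)) = ½·(81/2 + 66 − 84) = 45/4.
[MB_2B_3] = ½·((-17/5)·(5−(19/2)) + 4·(19/2−(-1/10)) + 7·(-1/10−5)) = ½·(153/10 + 192/5 − 357/10) = 9, so the B_1-coordinate is 9/(45/4) = 4/5.
[B_1MB_3] = ½·((-9)·(-1/10−(19/2)) + (-17/5)·(19/2−(-7)) + 7·(-7−(-1/10))) = ½·(432/5 − 561/10 − 483/10) = -9, so the B_2-coordinate is -4/5.
[B_1B_2M] = ½·((-9)·(5−(-1/10)) + 4·(-1/10−(-7)) + (-17/5)·(-7−5)) = ½·(-459/10 + 138/5 + 204/5) = 45/4, so the B_3-coordinate is 1.
Check: 4/5 − 4/5 + 1 = 1.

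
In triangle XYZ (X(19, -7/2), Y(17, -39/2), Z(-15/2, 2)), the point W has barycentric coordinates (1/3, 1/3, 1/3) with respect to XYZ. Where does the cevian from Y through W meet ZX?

(23/4, -3/4)

Line YW meets ZX where the Y-coordinate vanishes; zeroing W's Y-weight and renormalizing leaves Z, X-weights 1/3 : 1/3 → (1/2, 1/2).
So V = (1/2)·Z + (1/2)·X = (23/4, -3/4).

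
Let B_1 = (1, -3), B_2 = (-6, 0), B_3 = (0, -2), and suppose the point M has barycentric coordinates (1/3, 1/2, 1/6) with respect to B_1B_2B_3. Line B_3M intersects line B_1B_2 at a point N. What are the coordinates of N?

Line B_3M meets B_1B_2 where the B_3-coordinate vanishes; zeroing M's B_3-weight and renormalizing leaves B_1, B_2-weights 1/3 : 1/2 → (2/5, 3/5).
So N = (2/5)·B_1 + (3/5)·B_2 = (-16/5, -6/5).

(-16/5, -6/5)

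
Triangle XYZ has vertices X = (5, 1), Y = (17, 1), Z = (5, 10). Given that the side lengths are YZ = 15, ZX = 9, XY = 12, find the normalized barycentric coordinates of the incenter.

(5/12, 1/4, 1/3)

The incenter has barycentric coordinates proportional to the opposite side lengths: (15 : 9 : 12).
Normalizing by 15+9+12 = 36 gives (5/12, 1/4, 1/3).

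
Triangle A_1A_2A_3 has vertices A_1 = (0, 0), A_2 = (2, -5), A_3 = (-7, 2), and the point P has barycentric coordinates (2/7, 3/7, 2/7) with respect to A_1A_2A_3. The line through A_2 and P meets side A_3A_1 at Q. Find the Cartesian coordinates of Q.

(-7/2, 1)

Line A_2P meets A_3A_1 where the A_2-coordinate vanishes; zeroing P's A_2-weight and renormalizing leaves A_3, A_1-weights 2/7 : 2/7 → (1/2, 1/2).
So Q = (1/2)·A_3 + (1/2)·A_1 = (-7/2, 1).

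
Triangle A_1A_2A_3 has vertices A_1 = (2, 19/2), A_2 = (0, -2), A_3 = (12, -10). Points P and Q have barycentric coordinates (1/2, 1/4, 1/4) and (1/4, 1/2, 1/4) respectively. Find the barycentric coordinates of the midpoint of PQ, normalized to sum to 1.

Since both coordinate triples sum to 1, the midpoint's barycentrics are the componentwise average.
(1/2+1/4)/2 = 3/8; similarly 3/8 and 1/4.

(3/8, 3/8, 1/4)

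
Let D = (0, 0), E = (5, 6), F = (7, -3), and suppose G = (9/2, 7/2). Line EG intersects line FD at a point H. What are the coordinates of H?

Barycentric coordinates of G with respect to DEF: (1/6, 2/3, 1/6).
On side FD the E-coordinate is zero; dropping G's E-weight 2/3 and renormalizing the remaining 1/6 : 1/6 gives weights 1/2, 1/2 on F, D.
H = (1/2)·(7, -3) + (1/2)·(0, 0) = (7/2, -3/2).

(7/2, -3/2)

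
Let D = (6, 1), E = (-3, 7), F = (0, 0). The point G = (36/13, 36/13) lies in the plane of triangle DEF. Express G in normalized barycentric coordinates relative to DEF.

(8/13, 4/13, 1/13)

Signed area of the reference triangle: [DEF] = ½·(6·(7−0) + (-3)·(0−1) + 0·(1−7)) = ½·(42 + 3 + 0) = 45/2.
[GEF] = ½·((36/13)·(7−0) + (-3)·(0−(36/13)) + 0·(36/13−7)) = ½·(252/13 + 108/13 + 0) = 180/13, so the D-coordinate is (180/13)/(45/2) = 8/13.
[DGF] = ½·(6·(36/13−0) + (36/13)·(0−1) + 0·(1−(36/13))) = ½·(216/13 − 36/13 + 0) = 90/13, so the E-coordinate is 4/13.
[DEG] = ½·(6·(7−(36/13)) + (-3)·(36/13−1) + (36/13)·(1−7)) = ½·(330/13 − 69/13 − 216/13) = 45/26, so the F-coordinate is 1/13.
Check: 8/13 + 4/13 + 1/13 = 1.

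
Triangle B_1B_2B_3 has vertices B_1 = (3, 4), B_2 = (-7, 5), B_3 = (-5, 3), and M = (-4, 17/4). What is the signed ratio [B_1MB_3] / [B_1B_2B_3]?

1/2

[B_1B_2B_3] = ½·(3·(5−3) + (-7)·(3−4) + (-5)·(4−5)) = ½·(6 + 7 + 5) = 9.
[B_1MB_3] = ½·(3·(17/4−3) + (-4)·(3−4) + (-5)·(4−(17/4))) = ½·(15/4 + 4 + 5/4) = 9/2, so the ratio is (9/2)/9 = 1/2.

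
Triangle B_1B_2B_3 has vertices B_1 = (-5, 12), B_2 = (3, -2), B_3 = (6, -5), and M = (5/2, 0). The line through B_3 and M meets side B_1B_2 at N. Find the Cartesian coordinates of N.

(-1, 5)

Barycentric coordinates of M with respect to B_1B_2B_3: (1/4, 1/4, 1/2).
On side B_1B_2 the B_3-coordinate is zero; dropping M's B_3-weight 1/2 and renormalizing the remaining 1/4 : 1/4 gives weights 1/2, 1/2 on B_1, B_2.
N = (1/2)·(-5, 12) + (1/2)·(3, -2) = (-1, 5).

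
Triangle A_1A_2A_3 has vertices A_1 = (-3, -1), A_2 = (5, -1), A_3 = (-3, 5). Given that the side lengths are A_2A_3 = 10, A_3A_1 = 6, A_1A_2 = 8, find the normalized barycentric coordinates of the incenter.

(5/12, 1/4, 1/3)

The incenter has barycentric coordinates proportional to the opposite side lengths: (10 : 6 : 8).
Normalizing by 10+6+8 = 24 gives (5/12, 1/4, 1/3).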